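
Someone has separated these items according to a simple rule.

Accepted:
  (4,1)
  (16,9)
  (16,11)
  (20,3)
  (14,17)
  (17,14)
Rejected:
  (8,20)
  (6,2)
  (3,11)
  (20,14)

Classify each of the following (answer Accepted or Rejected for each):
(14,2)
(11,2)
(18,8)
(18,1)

Comparing the two groups points to one rule — sum is odd.
(14,2) → 14+2 = 16 → Rejected.
(11,2) → 11+2 = 13 → Accepted.
(18,8) → 18+8 = 26 → Rejected.
(18,1) → 18+1 = 19 → Accepted.

Rejected, Accepted, Rejected, Accepted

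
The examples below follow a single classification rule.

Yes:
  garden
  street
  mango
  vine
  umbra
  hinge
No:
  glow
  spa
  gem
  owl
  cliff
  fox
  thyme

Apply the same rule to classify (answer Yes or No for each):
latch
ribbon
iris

No, Yes, Yes

Every 'Yes' example satisfies: has ≥ 2 vowels. None of the 'No' examples do.
latch: No (1 vowel). ribbon: Yes (2 vowels). iris: Yes (2 vowels).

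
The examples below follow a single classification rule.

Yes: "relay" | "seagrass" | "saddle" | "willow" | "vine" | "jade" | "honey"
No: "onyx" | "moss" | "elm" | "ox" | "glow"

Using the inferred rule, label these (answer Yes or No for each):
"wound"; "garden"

The classifier is using: has ≥ 2 vowels.

Yes, Yes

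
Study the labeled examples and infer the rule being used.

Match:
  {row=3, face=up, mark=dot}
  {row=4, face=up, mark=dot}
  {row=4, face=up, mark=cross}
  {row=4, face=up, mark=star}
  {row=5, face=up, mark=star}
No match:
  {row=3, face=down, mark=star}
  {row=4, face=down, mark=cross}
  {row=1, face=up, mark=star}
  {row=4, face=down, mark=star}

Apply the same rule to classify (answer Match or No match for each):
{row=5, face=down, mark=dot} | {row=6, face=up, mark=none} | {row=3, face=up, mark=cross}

No match, Match, Match

The pattern is that an item is 'Match' exactly when: face is up AND row ≥ 3.
{row=5, face=down, mark=dot} — face is down, row = 5, hence No match. {row=6, face=up, mark=none} — face is up, row = 6, hence Match. {row=3, face=up, mark=cross} — face is up, row = 3, hence Match.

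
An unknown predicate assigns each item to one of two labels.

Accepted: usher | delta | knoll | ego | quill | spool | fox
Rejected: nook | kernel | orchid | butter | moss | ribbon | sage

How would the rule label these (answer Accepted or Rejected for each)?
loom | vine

The simplest hypothesis consistent with all the labels is: odd length.
loom: Rejected (length 4).
vine: Rejected (length 4).

Rejected, Rejected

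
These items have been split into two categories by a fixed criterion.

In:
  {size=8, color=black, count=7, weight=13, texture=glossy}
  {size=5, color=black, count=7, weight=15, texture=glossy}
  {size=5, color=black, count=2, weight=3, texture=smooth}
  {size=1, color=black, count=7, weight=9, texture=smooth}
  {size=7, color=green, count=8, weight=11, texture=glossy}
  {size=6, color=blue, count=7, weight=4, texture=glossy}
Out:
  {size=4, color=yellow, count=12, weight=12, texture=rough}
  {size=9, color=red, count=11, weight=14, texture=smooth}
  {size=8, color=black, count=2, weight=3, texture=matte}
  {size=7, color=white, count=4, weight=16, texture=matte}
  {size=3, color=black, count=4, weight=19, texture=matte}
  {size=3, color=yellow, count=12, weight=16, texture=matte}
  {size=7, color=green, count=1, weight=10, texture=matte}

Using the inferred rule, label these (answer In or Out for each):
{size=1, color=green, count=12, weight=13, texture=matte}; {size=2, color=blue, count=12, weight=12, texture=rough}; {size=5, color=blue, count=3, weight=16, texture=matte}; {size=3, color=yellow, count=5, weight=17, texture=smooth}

Out, Out, Out, In

The common property of the 'In' items is: texture is not matte AND count ≤ 8. No 'Out' item has it.
Out: {size=1, color=green, count=12, weight=13, texture=matte}, since texture is matte, count = 12.
Out: {size=2, color=blue, count=12, weight=12, texture=rough}, since texture is rough, count = 12.
Out: {size=5, color=blue, count=3, weight=16, texture=matte}, since texture is matte, count = 3.
In: {size=3, color=yellow, count=5, weight=17, texture=smooth}, since texture is smooth, count = 5.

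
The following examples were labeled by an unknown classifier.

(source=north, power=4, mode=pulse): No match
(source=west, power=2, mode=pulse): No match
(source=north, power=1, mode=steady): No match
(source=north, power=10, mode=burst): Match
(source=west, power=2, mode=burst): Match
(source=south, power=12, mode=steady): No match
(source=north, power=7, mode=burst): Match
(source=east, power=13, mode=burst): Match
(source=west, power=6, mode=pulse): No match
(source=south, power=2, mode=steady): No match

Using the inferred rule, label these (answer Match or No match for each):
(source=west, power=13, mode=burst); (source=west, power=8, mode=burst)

The classifier is using: mode is burst.

Match, Match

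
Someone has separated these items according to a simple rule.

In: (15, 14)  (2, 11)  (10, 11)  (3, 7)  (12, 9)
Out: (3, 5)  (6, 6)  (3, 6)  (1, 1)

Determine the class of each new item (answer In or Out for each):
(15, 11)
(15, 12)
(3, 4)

In, In, Out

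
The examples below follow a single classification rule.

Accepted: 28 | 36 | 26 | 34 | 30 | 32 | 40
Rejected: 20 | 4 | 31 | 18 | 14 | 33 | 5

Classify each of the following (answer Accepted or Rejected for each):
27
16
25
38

The classifier is using: even AND at least 26.
27: Rejected (27 is odd, 27 ≥ 26).
16: Rejected (16 is even, 16 < 26).
25: Rejected (25 is odd, 25 < 26).
38: Accepted (38 is even, 38 ≥ 26).

Rejected, Rejected, Rejected, Accepted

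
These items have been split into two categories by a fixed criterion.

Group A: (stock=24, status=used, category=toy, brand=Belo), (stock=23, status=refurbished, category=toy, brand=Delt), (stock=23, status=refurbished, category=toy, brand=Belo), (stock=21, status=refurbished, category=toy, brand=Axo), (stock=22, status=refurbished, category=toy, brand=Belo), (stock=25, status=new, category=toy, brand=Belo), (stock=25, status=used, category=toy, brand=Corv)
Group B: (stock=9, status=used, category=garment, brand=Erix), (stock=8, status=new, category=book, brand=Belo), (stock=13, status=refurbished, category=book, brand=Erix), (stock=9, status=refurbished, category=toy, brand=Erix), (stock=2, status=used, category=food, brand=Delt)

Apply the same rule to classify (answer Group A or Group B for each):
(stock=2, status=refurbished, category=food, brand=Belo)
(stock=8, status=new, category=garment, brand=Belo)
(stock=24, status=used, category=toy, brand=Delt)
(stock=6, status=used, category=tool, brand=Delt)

Group B, Group B, Group A, Group B

Rule: stock ≥ 21. This holds for each 'Group A' example and fails for each 'Group B' one.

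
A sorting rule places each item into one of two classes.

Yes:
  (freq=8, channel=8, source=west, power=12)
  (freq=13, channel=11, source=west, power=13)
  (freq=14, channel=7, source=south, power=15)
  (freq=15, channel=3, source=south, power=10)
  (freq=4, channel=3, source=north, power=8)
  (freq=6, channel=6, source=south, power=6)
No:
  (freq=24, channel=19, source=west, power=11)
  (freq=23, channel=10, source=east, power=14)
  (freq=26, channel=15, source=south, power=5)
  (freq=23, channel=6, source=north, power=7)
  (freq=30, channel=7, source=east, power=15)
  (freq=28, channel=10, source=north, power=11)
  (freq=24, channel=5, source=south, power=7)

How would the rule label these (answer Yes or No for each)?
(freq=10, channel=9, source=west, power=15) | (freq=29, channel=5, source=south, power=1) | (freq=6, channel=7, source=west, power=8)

All 'Yes' examples share one property — freq ≤ 15 — and every 'No' example lacks it.
(freq=10, channel=9, source=west, power=15): freq = 10, has this property → Yes.
(freq=29, channel=5, source=south, power=1): freq = 29, does not satisfy this → No.
(freq=6, channel=7, source=west, power=8): freq = 6, has this property → Yes.

Yes, No, Yes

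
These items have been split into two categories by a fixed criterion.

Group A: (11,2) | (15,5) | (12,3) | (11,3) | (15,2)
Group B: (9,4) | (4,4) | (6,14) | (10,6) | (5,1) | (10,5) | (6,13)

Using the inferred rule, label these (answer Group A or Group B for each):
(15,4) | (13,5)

Every 'Group A' example satisfies: first ≥ 11. None of the 'Group B' examples do.
(15,4) — first 15, hence Group A.
(13,5) — first 13, hence Group A.

Group A, Group A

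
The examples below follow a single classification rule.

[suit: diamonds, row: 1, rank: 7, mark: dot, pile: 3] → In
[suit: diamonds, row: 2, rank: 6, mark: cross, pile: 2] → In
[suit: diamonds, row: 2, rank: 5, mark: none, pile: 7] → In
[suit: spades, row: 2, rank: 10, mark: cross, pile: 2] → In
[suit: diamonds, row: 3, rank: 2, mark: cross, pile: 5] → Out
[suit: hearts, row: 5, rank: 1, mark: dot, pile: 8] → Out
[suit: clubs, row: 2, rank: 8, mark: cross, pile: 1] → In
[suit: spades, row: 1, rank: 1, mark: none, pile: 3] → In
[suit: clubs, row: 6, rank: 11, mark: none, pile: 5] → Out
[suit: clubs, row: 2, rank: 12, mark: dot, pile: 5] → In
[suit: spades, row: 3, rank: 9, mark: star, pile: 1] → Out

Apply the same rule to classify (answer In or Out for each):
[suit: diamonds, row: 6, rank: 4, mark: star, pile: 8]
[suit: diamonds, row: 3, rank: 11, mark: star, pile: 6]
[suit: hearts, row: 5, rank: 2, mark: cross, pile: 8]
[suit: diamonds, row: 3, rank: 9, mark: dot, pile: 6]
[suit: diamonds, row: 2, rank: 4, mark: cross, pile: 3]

A rule that fits every label: row ≤ 2 — true of each 'In' example, false of each 'Out' one.
[suit: diamonds, row: 6, rank: 4, mark: star, pile: 8] → row = 6 → Out. [suit: diamonds, row: 3, rank: 11, mark: star, pile: 6] → row = 3 → Out. [suit: hearts, row: 5, rank: 2, mark: cross, pile: 8] → row = 5 → Out. [suit: diamonds, row: 3, rank: 9, mark: dot, pile: 6] → row = 3 → Out. [suit: diamonds, row: 2, rank: 4, mark: cross, pile: 3] → row = 2 → In.

Out, Out, Out, Out, In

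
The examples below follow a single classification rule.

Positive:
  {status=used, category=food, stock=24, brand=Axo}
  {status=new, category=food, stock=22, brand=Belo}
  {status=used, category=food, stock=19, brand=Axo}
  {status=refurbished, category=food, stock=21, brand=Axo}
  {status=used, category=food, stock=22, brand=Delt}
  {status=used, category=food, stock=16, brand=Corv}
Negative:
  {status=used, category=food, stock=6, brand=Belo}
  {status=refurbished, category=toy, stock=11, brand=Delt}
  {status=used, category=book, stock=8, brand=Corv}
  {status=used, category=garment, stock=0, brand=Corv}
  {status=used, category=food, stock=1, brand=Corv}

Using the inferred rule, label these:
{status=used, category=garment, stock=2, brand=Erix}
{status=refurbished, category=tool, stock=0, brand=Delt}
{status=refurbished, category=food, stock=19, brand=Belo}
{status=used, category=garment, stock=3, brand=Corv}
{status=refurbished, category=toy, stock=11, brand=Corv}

Every 'Positive' example satisfies: stock ≥ 16. None of the 'Negative' examples do.
{status=used, category=garment, stock=2, brand=Erix}: stock = 2 — does not fit, so Negative.
{status=refurbished, category=tool, stock=0, brand=Delt}: stock = 0 — does not fit, so Negative.
{status=refurbished, category=food, stock=19, brand=Belo}: stock = 19 — checks out, so Positive.
{status=used, category=garment, stock=3, brand=Corv}: stock = 3 — does not fit, so Negative.
{status=refurbished, category=toy, stock=11, brand=Corv}: stock = 11 — does not fit, so Negative.

Negative, Negative, Positive, Negative, Negative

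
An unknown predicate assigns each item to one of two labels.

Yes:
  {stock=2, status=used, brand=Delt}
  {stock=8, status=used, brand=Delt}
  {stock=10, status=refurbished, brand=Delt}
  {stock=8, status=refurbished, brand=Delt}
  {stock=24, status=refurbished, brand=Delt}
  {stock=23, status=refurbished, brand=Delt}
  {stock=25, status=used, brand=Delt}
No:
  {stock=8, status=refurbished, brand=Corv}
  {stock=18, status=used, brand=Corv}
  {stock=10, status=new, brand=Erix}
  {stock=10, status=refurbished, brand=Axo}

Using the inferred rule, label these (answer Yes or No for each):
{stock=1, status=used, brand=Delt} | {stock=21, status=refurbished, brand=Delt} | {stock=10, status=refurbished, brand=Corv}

Yes, Yes, No

'Yes' ⟺ brand is Delt.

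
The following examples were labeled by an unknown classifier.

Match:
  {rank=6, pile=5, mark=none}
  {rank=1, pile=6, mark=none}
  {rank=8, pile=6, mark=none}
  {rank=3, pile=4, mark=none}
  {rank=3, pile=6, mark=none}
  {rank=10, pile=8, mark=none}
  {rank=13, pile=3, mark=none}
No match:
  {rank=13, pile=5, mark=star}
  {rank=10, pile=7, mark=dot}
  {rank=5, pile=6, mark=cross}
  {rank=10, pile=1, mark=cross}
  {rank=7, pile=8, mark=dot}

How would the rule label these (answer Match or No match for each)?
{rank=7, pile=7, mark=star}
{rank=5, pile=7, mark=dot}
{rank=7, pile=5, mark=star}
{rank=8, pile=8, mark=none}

The classifier is using: mark is none.
No match: {rank=7, pile=7, mark=star}, since mark is star. No match: {rank=5, pile=7, mark=dot}, since mark is dot. No match: {rank=7, pile=5, mark=star}, since mark is star. Match: {rank=8, pile=8, mark=none}, since mark is none.

No match, No match, No match, Match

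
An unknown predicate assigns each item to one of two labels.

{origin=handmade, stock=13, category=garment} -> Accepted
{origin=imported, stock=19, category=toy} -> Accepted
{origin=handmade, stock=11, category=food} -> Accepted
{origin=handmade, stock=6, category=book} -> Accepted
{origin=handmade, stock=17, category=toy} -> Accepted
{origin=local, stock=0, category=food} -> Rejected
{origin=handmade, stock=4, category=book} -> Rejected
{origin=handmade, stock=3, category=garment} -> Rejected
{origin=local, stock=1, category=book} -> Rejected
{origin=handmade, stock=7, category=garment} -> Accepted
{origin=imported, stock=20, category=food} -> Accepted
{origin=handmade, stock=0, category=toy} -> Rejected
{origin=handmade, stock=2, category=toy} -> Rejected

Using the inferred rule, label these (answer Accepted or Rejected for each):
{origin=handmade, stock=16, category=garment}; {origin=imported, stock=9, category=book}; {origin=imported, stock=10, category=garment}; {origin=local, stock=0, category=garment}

Accepted, Accepted, Accepted, Rejected

Every 'Accepted' example satisfies: stock ≥ 6. None of the 'Rejected' examples do.
{origin=handmade, stock=16, category=garment} — stock = 16, hence Accepted. {origin=imported, stock=9, category=book} — stock = 9, hence Accepted. {origin=imported, stock=10, category=garment} — stock = 10, hence Accepted. {origin=local, stock=0, category=garment} — stock = 0, hence Rejected.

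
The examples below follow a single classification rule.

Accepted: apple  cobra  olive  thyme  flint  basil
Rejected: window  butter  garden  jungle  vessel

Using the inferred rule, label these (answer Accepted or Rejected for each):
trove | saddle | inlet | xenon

Rule: odd length. This holds for each 'Accepted' example and fails for each 'Rejected' one.
trove → length 5 → Accepted.
saddle → length 6 → Rejected.
inlet → length 5 → Accepted.
xenon → length 5 → Accepted.

Accepted, Rejected, Accepted, Accepted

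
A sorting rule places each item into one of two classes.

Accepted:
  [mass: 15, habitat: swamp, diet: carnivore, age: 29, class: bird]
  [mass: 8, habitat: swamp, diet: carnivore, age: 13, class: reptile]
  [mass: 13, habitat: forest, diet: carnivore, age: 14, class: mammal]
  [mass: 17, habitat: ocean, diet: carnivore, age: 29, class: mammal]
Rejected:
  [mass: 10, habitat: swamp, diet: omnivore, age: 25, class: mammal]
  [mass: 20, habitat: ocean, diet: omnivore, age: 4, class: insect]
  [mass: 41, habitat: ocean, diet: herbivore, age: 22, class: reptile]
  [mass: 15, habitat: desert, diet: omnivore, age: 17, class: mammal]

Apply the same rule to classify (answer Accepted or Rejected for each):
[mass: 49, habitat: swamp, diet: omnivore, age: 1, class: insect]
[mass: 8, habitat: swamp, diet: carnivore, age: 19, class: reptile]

Rejected, Accepted

Comparing the two groups points to one rule — diet is carnivore.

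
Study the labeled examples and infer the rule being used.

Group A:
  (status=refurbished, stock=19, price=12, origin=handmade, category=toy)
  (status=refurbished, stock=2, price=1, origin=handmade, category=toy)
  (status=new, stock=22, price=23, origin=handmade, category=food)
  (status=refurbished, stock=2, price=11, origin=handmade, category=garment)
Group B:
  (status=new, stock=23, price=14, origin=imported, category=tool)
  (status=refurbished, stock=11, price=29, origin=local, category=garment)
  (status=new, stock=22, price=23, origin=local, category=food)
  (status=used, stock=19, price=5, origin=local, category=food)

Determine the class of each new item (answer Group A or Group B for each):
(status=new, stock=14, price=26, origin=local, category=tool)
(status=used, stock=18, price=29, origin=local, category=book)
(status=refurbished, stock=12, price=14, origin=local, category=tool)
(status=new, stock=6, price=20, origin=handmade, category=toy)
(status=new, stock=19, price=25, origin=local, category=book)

Group B, Group B, Group B, Group A, Group B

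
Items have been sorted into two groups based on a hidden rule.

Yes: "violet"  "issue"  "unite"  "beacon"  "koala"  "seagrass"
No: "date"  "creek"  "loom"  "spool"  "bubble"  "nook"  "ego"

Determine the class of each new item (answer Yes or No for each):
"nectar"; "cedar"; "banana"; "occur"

No, No, Yes, No

A rule that fits every label: has ≥ 3 vowels — true of each 'Yes' example, false of each 'No' one.
No: "nectar", since 2 vowels. No: "cedar", since 2 vowels. Yes: "banana", since 3 vowels. No: "occur", since 2 vowels.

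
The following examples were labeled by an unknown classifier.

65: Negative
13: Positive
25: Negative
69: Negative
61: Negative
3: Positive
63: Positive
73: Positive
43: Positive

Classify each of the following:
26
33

Negative, Positive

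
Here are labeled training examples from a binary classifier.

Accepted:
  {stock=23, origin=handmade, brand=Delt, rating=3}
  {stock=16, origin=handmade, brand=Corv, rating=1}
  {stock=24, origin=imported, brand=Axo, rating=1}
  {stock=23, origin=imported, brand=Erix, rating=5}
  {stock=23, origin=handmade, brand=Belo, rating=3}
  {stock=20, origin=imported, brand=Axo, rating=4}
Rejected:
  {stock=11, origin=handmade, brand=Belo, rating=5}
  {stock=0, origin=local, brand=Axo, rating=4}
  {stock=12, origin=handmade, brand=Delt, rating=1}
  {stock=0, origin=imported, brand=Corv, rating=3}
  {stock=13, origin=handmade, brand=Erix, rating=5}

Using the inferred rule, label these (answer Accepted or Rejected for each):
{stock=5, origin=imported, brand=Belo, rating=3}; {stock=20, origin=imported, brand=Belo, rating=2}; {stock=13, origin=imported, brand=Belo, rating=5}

Rejected, Accepted, Rejected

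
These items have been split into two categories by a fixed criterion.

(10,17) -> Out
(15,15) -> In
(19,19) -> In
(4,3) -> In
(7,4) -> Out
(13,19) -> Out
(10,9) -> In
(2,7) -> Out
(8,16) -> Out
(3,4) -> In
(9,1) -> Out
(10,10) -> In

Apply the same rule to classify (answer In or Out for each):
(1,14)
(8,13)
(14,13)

Out, Out, In

'In' ⟺ |first − second| ≤ 1.
(1,14): Out (|1−14| = 13). (8,13): Out (|8−13| = 5). (14,13): In (|14−13| = 1).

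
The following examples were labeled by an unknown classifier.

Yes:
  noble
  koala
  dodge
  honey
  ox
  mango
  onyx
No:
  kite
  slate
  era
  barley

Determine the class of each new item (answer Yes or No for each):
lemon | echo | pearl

Yes, Yes, No

The rule appears to be: contains 'o'.
lemon: Yes (has 'o'). echo: Yes (has 'o'). pearl: No (no 'o').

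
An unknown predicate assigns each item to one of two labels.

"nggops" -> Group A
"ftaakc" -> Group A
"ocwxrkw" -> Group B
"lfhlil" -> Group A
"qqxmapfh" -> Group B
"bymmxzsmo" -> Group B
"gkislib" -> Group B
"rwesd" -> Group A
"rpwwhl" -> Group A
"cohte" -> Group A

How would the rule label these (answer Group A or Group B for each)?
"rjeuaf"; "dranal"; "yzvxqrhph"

Group A, Group A, Group B

The pattern is that an item is 'Group A' exactly when: length ≤ 6.
"rjeuaf" → length 6 → Group A.
"dranal" → length 6 → Group A.
"yzvxqrhph" → length 9 → Group B.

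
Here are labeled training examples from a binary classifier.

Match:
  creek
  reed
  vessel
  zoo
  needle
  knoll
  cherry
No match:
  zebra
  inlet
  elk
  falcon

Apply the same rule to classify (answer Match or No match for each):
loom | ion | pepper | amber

'Match' ⟺ has a double letter.
loom: 'oo' doubled — satisfies this, so Match.
ion: no doubled letter — does not satisfy this, so No match.
pepper: 'pp' doubled — satisfies this, so Match.
amber: no doubled letter — does not satisfy this, so No match.

Match, No match, Match, No match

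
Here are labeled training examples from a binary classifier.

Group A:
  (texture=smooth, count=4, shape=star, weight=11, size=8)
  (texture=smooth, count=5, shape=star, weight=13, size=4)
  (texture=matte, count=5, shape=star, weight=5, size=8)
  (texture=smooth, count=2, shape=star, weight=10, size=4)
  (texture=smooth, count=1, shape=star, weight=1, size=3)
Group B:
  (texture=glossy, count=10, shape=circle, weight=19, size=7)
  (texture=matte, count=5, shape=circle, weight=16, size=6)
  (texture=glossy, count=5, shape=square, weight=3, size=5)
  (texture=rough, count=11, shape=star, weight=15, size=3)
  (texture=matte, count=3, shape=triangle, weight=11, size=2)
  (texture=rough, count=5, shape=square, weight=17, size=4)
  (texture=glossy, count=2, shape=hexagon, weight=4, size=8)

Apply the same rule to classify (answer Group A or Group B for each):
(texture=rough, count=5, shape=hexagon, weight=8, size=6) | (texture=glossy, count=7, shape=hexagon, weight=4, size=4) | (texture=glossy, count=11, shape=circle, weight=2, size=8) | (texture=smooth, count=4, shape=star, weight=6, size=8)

Group B, Group B, Group B, Group A

The pattern is that an item is 'Group A' exactly when: shape is star AND count ≤ 5.
Group B: (texture=rough, count=5, shape=hexagon, weight=8, size=6), since shape is hexagon, count = 5. Group B: (texture=glossy, count=7, shape=hexagon, weight=4, size=4), since shape is hexagon, count = 7. Group B: (texture=glossy, count=11, shape=circle, weight=2, size=8), since shape is circle, count = 11. Group A: (texture=smooth, count=4, shape=star, weight=6, size=8), since shape is star, count = 4.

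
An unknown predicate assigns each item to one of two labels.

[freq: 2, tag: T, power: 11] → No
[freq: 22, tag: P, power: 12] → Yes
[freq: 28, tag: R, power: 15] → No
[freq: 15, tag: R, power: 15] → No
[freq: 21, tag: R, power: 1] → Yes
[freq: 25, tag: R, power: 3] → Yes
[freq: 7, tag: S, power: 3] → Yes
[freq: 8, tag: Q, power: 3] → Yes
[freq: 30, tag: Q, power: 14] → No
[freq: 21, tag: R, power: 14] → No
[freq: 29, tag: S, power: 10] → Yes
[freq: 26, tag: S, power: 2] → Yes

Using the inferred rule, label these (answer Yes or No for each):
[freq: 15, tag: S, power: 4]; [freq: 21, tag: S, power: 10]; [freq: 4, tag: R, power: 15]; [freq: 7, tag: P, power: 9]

Yes, Yes, No, Yes

'Yes' ⟺ tag is P OR power ≤ 10.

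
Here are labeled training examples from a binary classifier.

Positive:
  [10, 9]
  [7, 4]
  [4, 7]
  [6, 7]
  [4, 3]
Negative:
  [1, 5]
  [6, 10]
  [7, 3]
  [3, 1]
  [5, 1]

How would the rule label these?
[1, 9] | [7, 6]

Negative, Positive

All 'Positive' examples share one property — sum is odd — and every 'Negative' example lacks it.
[1, 9] — 1+9 = 10, hence Negative.
[7, 6] — 7+6 = 13, hence Positive.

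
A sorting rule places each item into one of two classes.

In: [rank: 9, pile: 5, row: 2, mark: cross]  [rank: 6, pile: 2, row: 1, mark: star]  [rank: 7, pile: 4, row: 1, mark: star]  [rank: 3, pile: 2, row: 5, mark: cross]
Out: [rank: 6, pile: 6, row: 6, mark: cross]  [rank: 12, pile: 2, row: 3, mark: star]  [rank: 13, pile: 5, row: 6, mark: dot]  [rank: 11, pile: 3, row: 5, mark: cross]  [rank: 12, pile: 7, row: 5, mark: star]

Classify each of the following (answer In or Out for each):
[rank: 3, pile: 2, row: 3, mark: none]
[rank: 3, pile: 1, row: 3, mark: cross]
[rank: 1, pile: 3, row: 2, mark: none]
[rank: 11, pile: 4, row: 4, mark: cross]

In, In, In, Out

'In' ⟺ rank ≤ 9 AND row ≤ 5.
[rank: 3, pile: 2, row: 3, mark: none]: rank = 3, row = 3 — checks out, so In. [rank: 3, pile: 1, row: 3, mark: cross]: rank = 3, row = 3 — checks out, so In. [rank: 1, pile: 3, row: 2, mark: none]: rank = 1, row = 2 — checks out, so In. [rank: 11, pile: 4, row: 4, mark: cross]: rank = 11, row = 4 — does not satisfy this, so Out.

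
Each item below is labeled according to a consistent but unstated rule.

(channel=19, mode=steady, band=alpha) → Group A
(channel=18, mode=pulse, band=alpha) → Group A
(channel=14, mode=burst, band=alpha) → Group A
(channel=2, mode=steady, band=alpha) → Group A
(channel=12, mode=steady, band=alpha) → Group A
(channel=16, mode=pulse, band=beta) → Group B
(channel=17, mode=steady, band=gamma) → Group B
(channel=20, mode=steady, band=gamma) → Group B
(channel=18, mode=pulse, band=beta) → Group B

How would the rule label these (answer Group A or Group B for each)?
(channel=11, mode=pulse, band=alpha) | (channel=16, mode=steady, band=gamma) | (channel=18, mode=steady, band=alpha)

Group A, Group B, Group A

The distinguishing property — band is alpha — holds for all the 'Group A' cases and none of the 'Group B' cases.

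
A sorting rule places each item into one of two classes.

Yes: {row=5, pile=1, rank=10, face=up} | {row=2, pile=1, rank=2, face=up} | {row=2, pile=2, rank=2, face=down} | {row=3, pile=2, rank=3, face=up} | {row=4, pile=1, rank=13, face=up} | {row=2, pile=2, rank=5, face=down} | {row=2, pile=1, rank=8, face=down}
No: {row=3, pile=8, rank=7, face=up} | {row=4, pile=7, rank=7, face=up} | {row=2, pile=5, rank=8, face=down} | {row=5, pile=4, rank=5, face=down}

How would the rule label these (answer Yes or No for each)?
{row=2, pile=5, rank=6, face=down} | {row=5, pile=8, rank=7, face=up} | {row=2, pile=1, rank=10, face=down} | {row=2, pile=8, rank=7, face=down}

No, No, Yes, No

The classifier is using: pile ≤ 2.
{row=2, pile=5, rank=6, face=down} → pile = 5 → No.
{row=5, pile=8, rank=7, face=up} → pile = 8 → No.
{row=2, pile=1, rank=10, face=down} → pile = 1 → Yes.
{row=2, pile=8, rank=7, face=down} → pile = 8 → No.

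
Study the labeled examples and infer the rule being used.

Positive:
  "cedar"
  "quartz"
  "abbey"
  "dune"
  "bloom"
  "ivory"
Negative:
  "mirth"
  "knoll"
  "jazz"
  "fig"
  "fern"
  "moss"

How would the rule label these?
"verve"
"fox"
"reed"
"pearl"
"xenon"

Positive, Negative, Positive, Positive, Positive

Every 'Positive' example satisfies: has ≥ 2 vowels. None of the 'Negative' examples do.
"verve" → 2 vowels → Positive. "fox" → 1 vowel → Negative. "reed" → 2 vowels → Positive. "pearl" → 2 vowels → Positive. "xenon" → 2 vowels → Positive.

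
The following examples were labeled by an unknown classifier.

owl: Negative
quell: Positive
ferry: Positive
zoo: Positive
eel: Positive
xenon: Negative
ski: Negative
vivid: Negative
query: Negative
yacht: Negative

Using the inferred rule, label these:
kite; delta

The rule appears to be: has a double letter.
kite — no doubled letter, hence Negative.
delta — no doubled letter, hence Negative.

Negative, Negative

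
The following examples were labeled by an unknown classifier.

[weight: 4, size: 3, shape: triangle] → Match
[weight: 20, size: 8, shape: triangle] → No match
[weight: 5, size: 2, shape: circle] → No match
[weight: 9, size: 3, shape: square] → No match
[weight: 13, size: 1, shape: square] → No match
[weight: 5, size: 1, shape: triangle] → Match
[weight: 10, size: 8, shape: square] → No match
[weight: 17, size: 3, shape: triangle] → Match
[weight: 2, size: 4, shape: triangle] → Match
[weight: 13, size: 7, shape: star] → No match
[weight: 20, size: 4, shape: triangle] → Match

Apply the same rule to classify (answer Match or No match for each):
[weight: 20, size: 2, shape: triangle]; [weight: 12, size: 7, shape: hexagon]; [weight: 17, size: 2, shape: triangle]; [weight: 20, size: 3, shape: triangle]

The distinguishing property — shape is triangle AND size ≤ 4 — holds for all the 'Match' cases and none of the 'No match' cases.
[weight: 20, size: 2, shape: triangle]: shape is triangle, size = 2 — fits, so Match.
[weight: 12, size: 7, shape: hexagon]: shape is hexagon, size = 7 — fails the rule, so No match.
[weight: 17, size: 2, shape: triangle]: shape is triangle, size = 2 — fits, so Match.
[weight: 20, size: 3, shape: triangle]: shape is triangle, size = 3 — fits, so Match.

Match, No match, Match, Match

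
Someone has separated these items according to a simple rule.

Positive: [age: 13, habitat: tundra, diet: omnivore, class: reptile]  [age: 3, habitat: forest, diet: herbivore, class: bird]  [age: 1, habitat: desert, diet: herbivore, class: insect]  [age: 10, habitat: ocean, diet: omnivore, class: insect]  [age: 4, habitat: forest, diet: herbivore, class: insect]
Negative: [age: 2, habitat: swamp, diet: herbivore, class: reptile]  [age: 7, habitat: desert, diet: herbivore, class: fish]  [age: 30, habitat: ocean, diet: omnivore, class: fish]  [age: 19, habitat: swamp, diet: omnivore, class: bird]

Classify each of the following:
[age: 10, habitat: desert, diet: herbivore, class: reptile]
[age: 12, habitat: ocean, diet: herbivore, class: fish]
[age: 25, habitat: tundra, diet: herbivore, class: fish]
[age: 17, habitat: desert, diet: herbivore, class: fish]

Positive, Negative, Negative, Negative

The common property of the 'Positive' items is: habitat is not swamp AND class is not fish. No 'Negative' item has it.
[age: 10, habitat: desert, diet: herbivore, class: reptile]: habitat is desert, class is reptile — passes, so Positive. [age: 12, habitat: ocean, diet: herbivore, class: fish]: habitat is ocean, class is fish — does not satisfy this, so Negative. [age: 25, habitat: tundra, diet: herbivore, class: fish]: habitat is tundra, class is fish — does not satisfy this, so Negative. [age: 17, habitat: desert, diet: herbivore, class: fish]: habitat is desert, class is fish — does not satisfy this, so Negative.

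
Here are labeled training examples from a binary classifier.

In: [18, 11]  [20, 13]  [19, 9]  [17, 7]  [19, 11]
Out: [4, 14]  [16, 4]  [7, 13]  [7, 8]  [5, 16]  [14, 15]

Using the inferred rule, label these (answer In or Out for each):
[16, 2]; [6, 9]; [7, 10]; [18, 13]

Out, Out, Out, In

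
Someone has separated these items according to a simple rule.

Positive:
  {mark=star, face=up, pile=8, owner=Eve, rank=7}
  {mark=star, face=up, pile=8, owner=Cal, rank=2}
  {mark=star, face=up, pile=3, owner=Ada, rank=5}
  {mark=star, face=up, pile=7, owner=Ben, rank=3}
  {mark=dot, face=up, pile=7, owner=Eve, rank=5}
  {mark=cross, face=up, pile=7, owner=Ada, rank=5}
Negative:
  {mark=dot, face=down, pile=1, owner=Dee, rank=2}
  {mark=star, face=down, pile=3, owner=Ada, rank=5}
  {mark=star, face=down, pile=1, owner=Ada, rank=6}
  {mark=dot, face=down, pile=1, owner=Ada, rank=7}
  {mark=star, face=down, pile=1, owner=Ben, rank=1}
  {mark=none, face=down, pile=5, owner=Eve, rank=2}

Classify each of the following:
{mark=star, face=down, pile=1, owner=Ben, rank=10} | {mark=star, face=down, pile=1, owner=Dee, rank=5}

Negative, Negative

Checking candidate rules against both groups, what survives is: face is up.
{mark=star, face=down, pile=1, owner=Ben, rank=10} — face is down, hence Negative. {mark=star, face=down, pile=1, owner=Dee, rank=5} — face is down, hence Negative.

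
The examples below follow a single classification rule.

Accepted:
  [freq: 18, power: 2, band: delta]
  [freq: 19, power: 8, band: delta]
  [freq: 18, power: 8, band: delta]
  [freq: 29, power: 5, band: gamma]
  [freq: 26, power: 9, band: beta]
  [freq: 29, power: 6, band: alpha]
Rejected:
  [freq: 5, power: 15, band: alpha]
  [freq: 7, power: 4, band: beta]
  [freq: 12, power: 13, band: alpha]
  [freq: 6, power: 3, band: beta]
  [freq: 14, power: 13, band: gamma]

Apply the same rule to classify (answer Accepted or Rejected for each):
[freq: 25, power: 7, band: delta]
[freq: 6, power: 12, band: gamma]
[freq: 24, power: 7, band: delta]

Accepted, Rejected, Accepted

The rule appears to be: freq ≥ 18.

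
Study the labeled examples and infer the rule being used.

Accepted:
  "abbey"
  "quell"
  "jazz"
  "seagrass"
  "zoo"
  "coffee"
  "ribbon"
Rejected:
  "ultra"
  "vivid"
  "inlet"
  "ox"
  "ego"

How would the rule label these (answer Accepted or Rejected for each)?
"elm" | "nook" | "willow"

Rejected, Accepted, Accepted

Looking at the examples, the only property every 'Accepted' case has and every 'Rejected' case lacks is: has a double letter.
"elm": no doubled letter — does not fit, so Rejected. "nook": 'oo' doubled — fits, so Accepted. "willow": 'll' doubled — fits, so Accepted.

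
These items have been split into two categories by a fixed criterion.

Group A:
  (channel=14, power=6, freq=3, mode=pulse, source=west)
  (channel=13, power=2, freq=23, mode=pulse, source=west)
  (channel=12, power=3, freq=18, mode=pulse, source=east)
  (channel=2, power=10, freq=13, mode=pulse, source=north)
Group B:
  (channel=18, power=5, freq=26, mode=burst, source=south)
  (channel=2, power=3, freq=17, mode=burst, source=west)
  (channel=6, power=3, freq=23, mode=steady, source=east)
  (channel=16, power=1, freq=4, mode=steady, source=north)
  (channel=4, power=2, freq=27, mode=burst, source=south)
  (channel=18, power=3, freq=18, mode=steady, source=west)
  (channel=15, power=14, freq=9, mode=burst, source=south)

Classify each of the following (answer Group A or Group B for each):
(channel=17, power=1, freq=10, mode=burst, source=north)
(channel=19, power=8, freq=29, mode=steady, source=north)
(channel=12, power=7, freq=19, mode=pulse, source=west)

One predicate separates the groups cleanly: mode is pulse.
(channel=17, power=1, freq=10, mode=burst, source=north): mode is burst — does not satisfy this, so Group B.
(channel=19, power=8, freq=29, mode=steady, source=north): mode is steady — does not satisfy this, so Group B.
(channel=12, power=7, freq=19, mode=pulse, source=west): mode is pulse — qualifies, so Group A.

Group B, Group B, Group A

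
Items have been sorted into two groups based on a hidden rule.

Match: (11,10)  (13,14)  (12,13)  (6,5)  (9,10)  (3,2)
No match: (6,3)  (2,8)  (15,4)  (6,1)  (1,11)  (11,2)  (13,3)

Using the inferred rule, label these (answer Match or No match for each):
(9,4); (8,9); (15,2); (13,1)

No match, Match, No match, No match

All 'Match' examples share one property — |first − second| ≤ 1 — and every 'No match' example lacks it.
No match: (9,4), since |9−4| = 5.
Match: (8,9), since |8−9| = 1.
No match: (15,2), since |15−2| = 13.
No match: (13,1), since |13−1| = 12.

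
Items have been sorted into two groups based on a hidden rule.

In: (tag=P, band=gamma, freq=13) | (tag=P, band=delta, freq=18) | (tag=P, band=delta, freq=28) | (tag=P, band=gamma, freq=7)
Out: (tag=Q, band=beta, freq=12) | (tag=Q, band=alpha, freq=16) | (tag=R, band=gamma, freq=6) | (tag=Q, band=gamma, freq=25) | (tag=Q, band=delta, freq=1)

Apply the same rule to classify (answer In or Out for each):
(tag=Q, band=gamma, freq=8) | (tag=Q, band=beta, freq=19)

Rule: tag is P. This holds for each 'In' example and fails for each 'Out' one.

Out, Out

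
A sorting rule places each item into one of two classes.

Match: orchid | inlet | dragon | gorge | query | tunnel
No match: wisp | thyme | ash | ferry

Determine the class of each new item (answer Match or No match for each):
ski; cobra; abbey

No match, Match, Match

All 'Match' examples share one property — has ≥ 2 vowels — and every 'No match' example lacks it.
No match: ski, since 1 vowel. Match: cobra, since 2 vowels. Match: abbey, since 2 vowels.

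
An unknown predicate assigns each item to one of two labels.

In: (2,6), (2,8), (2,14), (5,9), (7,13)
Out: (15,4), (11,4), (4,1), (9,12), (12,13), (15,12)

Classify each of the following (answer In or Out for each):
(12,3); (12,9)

The distinguishing property — sum is even — holds for all the 'In' cases and none of the 'Out' cases.
(12,3): 12+3 = 15 — doesn't match, so Out.
(12,9): 12+9 = 21 — doesn't match, so Out.

Out, Out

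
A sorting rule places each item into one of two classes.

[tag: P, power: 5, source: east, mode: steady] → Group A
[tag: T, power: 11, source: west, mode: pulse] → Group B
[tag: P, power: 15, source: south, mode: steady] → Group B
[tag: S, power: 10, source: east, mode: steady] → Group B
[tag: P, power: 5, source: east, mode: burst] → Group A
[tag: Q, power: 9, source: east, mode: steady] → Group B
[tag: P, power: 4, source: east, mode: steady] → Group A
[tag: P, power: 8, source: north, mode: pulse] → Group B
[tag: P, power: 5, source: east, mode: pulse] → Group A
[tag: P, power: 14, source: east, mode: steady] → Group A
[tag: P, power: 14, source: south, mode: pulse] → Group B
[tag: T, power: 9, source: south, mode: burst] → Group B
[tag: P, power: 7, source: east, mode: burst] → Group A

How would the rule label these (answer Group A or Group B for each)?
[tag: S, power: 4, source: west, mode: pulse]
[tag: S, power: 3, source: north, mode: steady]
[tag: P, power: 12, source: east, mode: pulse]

Group B, Group B, Group A

Every 'Group A' example satisfies: source is east AND tag is P. None of the 'Group B' examples do.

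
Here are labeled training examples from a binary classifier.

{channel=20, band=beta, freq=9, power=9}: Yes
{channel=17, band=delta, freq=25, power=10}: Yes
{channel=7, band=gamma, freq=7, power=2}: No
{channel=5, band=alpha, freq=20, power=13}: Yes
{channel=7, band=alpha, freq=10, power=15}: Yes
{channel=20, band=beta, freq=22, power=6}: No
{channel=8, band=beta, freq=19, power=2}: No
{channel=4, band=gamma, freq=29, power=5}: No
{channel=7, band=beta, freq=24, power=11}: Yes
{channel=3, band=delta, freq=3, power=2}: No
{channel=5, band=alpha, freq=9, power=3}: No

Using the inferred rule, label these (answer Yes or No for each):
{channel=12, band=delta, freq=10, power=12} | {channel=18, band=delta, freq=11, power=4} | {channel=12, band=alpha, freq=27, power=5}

Every 'Yes' example satisfies: power ≥ 9. None of the 'No' examples do.
Yes: {channel=12, band=delta, freq=10, power=12}, since power = 12.
No: {channel=18, band=delta, freq=11, power=4}, since power = 4.
No: {channel=12, band=alpha, freq=27, power=5}, since power = 5.

Yes, No, No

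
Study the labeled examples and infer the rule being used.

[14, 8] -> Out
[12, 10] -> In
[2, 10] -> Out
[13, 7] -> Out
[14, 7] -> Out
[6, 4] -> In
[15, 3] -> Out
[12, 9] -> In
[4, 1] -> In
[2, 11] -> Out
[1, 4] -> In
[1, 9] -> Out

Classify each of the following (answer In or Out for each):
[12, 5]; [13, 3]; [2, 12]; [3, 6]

Rule: |first − second| ≤ 3. This holds for each 'In' example and fails for each 'Out' one.
[12, 5] — |12−5| = 7, hence Out. [13, 3] — |13−3| = 10, hence Out. [2, 12] — |2−12| = 10, hence Out. [3, 6] — |3−6| = 3, hence In.

Out, Out, Out, In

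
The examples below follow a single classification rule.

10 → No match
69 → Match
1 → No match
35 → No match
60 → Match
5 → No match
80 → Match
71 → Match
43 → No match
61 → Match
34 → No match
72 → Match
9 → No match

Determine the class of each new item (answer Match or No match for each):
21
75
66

No match, Match, Match

The pattern is that an item is 'Match' exactly when: at least 60.
21: No match (21 < 60). 75: Match (75 ≥ 60). 66: Match (66 ≥ 60).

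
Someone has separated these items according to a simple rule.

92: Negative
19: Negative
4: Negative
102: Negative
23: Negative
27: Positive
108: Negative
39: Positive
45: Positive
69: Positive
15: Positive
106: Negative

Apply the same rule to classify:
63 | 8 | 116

Positive, Negative, Negative

'Positive' ⟺ ≡ 3 (mod 6).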